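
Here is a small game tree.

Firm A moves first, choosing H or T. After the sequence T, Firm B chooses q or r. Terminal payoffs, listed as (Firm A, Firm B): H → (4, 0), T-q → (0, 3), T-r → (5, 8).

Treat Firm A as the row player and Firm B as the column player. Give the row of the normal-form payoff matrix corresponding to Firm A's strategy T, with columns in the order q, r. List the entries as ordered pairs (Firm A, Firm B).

vs q: Firm A plays T → Firm B plays q at [T] → (0, 3)
vs r: Firm A plays T → Firm B plays r at [T] → (5, 8)

(0,3) (5,8)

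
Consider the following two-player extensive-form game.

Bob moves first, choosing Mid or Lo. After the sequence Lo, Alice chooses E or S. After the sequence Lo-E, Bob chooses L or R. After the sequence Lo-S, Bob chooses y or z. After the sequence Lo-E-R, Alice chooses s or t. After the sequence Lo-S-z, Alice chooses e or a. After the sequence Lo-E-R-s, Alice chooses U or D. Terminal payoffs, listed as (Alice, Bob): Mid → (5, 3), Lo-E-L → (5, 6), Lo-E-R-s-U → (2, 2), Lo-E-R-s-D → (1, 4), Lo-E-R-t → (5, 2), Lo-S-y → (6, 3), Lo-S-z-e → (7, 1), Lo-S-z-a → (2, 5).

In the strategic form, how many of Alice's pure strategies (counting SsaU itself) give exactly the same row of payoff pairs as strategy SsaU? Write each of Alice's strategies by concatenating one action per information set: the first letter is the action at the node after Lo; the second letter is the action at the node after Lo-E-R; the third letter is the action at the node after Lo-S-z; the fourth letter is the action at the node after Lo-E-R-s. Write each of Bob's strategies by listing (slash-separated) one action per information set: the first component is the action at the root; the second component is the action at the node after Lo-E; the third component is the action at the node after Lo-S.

Row for SsaU (columns Mid/L/y, Mid/L/z, Mid/R/y, Mid/R/z, Lo/L/y, Lo/L/z, Lo/R/y, Lo/R/z): (5,3) (5,3) (5,3) (5,3) (6,3) (2,5) (6,3) (2,5).
Under SsaU, Alice's choice at the node after Lo-E-R and at the node after Lo-E-R-s can never be reached regardless of what Bob does, so varying those choices leaves every outcome unchanged.
Holding the reachable choices fixed and varying the unreachable ones freely already gives 2 × 2 = 4 equivalent strategies.
No other strategy reproduces this row, so those 4 are the full class: SsaU, SsaD, StaU, StaD.

4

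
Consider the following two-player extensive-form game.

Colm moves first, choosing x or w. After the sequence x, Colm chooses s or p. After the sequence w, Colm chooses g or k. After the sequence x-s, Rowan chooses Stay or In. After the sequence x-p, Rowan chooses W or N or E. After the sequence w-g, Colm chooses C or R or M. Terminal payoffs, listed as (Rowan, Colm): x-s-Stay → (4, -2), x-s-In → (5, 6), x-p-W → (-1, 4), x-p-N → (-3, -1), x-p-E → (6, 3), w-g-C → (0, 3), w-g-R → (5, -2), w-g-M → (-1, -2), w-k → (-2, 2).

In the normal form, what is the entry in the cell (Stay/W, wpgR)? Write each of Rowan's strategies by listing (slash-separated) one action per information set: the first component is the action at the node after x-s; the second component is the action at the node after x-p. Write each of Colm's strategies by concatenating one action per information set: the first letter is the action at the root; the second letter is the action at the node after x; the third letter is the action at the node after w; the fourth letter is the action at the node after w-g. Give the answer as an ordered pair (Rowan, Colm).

(5, -2)

Trace the play path from the root:
  Colm plays w
  Colm plays g at [w]
  Colm plays R at [w-g]
→ terminal payoff (5, -2).
(Rowan's choice at the node after x-s is never reached on this path, so it doesn't affect the outcome.)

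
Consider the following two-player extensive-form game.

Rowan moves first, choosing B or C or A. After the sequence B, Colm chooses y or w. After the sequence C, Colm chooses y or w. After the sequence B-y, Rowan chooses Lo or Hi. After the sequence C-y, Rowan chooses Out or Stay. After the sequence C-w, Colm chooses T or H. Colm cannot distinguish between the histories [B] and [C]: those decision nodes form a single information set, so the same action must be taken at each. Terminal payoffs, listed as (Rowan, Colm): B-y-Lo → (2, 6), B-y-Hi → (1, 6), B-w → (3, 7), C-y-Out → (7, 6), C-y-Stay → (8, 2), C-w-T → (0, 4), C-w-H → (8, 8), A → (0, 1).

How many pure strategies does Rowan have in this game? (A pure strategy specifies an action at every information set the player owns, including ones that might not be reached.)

12

Rowan owns the root with actions {B, C, A} — three choices.
Rowan owns the node after B-y with actions {Lo, Hi} — two choices.
Rowan owns the node after C-y with actions {Out, Stay} — two choices.
A pure strategy fixes one action at each information set independently, so the count is the product 3 × 2 × 2 = 12.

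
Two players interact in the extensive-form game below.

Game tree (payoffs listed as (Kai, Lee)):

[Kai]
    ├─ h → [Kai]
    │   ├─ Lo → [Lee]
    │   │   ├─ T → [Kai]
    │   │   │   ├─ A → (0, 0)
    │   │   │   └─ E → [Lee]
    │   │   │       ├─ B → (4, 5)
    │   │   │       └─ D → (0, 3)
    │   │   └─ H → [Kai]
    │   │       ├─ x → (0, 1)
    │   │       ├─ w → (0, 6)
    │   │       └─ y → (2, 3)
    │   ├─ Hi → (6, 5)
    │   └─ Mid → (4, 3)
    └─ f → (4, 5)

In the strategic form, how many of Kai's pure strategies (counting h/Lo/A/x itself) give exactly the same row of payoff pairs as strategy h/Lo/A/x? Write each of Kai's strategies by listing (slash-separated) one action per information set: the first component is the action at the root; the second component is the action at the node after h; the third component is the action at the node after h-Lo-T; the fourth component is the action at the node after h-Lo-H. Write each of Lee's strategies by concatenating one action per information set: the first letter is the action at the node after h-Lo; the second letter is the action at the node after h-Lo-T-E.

Row for h/Lo/A/x (columns TB, TD, HB, HD): (0,0) (0,0) (0,1) (0,1).
Every one of Kai's information sets is on the play path for some reply by Lee when Kai follows h/Lo/A/x.
Changing the action at any of them therefore changes at least one column, so only h/Lo/A/x itself gives this row.

1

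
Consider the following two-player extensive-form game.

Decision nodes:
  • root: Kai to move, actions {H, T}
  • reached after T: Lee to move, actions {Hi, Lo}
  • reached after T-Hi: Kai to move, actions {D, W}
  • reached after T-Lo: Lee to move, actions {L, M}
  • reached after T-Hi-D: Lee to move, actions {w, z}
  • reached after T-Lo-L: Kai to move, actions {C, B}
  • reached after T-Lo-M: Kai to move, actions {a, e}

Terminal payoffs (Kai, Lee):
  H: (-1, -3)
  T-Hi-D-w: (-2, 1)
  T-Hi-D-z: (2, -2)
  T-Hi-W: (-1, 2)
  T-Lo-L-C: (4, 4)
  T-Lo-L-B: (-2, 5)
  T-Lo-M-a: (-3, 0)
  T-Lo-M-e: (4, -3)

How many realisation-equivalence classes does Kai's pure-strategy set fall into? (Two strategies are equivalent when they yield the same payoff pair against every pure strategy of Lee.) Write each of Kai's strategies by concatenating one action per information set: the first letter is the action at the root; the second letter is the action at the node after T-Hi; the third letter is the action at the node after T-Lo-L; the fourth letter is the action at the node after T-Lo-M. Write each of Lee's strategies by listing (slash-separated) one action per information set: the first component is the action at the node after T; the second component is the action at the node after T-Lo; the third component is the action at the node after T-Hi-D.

9

Kai has 16 pure strategies: HDCa, HDCe, HDBa, HDBe, HWCa, HWCe, HWBa, HWBe, TDCa, TDCe, TDBa, TDBe, TWCa, TWCe, TWBa, TWBe. Columns: Hi/L/w, Hi/L/z, Hi/M/w, Hi/M/z, Lo/L/w, Lo/L/z, Lo/M/w, Lo/M/z.
{HDCa, HDCe, HDBa, HDBe, HWCa, HWCe, HWBa, HWBe} → row (-1,-3) (-1,-3) (-1,-3) (-1,-3) (-1,-3) (-1,-3) (-1,-3) (-1,-3)
{TDCa} → row (-2,1) (2,-2) (-2,1) (2,-2) (4,4) (4,4) (-3,0) (-3,0)
{TDCe} → row (-2,1) (2,-2) (-2,1) (2,-2) (4,4) (4,4) (4,-3) (4,-3)
{TDBa} → row (-2,1) (2,-2) (-2,1) (2,-2) (-2,5) (-2,5) (-3,0) (-3,0)
{TDBe} → row (-2,1) (2,-2) (-2,1) (2,-2) (-2,5) (-2,5) (4,-3) (4,-3)
{TWCa} → row (-1,2) (-1,2) (-1,2) (-1,2) (4,4) (4,4) (-3,0) (-3,0)
{TWCe} → row (-1,2) (-1,2) (-1,2) (-1,2) (4,4) (4,4) (4,-3) (4,-3)
{TWBa} → row (-1,2) (-1,2) (-1,2) (-1,2) (-2,5) (-2,5) (-3,0) (-3,0)
{TWBe} → row (-1,2) (-1,2) (-1,2) (-1,2) (-2,5) (-2,5) (4,-3) (4,-3)
That's 9 distinct rows out of 16 strategies.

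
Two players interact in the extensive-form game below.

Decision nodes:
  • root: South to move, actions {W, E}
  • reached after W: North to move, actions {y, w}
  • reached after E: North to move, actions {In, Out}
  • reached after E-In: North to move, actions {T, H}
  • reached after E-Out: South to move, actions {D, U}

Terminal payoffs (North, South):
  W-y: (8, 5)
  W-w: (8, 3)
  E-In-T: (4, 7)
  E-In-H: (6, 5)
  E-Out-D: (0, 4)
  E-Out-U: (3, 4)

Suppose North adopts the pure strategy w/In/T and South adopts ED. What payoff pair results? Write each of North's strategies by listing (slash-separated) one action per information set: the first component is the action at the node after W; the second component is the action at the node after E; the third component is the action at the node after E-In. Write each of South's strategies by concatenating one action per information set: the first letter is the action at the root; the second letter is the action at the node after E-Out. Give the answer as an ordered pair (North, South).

(4, 7)

Trace the play path from the root:
  South plays E
  North plays In at [E]
  North plays T at [E-In]
→ terminal payoff (4, 7).
(North's choice at the node after W is never reached on this path, so it doesn't affect the outcome.)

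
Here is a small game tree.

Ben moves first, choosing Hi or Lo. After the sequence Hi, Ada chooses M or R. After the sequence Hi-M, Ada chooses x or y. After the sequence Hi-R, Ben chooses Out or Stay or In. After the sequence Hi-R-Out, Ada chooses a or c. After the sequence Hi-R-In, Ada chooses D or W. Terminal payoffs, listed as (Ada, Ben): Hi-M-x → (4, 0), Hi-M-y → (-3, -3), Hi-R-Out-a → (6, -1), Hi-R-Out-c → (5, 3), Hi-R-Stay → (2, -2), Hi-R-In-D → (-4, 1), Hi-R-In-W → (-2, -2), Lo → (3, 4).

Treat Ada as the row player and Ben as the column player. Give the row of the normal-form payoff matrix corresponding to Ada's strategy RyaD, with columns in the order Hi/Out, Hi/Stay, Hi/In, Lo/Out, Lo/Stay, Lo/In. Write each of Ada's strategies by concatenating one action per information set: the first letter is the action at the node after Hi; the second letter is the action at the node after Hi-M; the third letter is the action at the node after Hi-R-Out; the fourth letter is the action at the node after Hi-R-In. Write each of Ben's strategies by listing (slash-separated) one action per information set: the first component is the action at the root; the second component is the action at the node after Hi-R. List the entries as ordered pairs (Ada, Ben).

(6,-1) (2,-2) (-4,1) (3,4) (3,4) (3,4)

vs Hi/Out: Ben plays Hi → Ada plays R at [Hi] → Ben plays Out at [Hi-R] → Ada plays a at [Hi-R-Out] → (6, -1)
vs Hi/Stay: Ben plays Hi → Ada plays R at [Hi] → Ben plays Stay at [Hi-R] → (2, -2)
vs Hi/In: Ben plays Hi → Ada plays R at [Hi] → Ben plays In at [Hi-R] → Ada plays D at [Hi-R-In] → (-4, 1)
vs Lo/Out: Ben plays Lo → (3, 4)
vs Lo/Stay: Ben plays Lo → (3, 4)
vs Lo/In: Ben plays Lo → (3, 4)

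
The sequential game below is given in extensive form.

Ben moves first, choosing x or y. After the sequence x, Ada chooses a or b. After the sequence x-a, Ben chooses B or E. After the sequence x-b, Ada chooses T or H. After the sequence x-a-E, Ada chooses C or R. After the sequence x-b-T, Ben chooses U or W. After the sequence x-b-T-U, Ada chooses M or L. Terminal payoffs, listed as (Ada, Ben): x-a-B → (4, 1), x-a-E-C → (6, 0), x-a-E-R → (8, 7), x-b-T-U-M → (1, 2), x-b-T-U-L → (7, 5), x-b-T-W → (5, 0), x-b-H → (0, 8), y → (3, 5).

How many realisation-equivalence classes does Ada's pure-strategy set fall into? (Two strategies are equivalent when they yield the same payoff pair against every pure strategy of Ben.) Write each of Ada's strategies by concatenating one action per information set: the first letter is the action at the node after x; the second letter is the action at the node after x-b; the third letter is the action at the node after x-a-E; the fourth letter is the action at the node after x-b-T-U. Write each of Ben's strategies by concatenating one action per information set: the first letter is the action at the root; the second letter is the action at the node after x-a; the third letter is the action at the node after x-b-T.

Ada has 16 pure strategies: aTCM, aTCL, aTRM, aTRL, aHCM, aHCL, aHRM, aHRL, bTCM, bTCL, bTRM, bTRL, bHCM, bHCL, bHRM, bHRL. Columns: xBU, xBW, xEU, xEW, yBU, yBW, yEU, yEW.
{aTCM, aTCL, aHCM, aHCL} → row (4,1) (4,1) (6,0) (6,0) (3,5) (3,5) (3,5) (3,5)
{aTRM, aTRL, aHRM, aHRL} → row (4,1) (4,1) (8,7) (8,7) (3,5) (3,5) (3,5) (3,5)
{bTCM, bTRM} → row (1,2) (5,0) (1,2) (5,0) (3,5) (3,5) (3,5) (3,5)
{bTCL, bTRL} → row (7,5) (5,0) (7,5) (5,0) (3,5) (3,5) (3,5) (3,5)
{bHCM, bHCL, bHRM, bHRL} → row (0,8) (0,8) (0,8) (0,8) (3,5) (3,5) (3,5) (3,5)
That's 5 distinct rows out of 16 strategies.

5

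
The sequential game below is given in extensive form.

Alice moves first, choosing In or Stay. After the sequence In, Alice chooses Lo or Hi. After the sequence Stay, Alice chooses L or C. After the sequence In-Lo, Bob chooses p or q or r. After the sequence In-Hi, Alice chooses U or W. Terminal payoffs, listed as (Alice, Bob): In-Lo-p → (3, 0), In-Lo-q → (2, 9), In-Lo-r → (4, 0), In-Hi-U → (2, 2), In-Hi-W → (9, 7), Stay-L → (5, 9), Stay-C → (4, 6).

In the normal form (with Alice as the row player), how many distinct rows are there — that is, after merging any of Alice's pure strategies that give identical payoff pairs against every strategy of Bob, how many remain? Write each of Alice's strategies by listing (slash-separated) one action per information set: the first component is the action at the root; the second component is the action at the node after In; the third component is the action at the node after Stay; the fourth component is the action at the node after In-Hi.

5

Alice has 16 pure strategies: In/Lo/L/U, In/Lo/L/W, In/Lo/C/U, In/Lo/C/W, In/Hi/L/U, In/Hi/L/W, In/Hi/C/U, In/Hi/C/W, Stay/Lo/L/U, Stay/Lo/L/W, Stay/Lo/C/U, Stay/Lo/C/W, Stay/Hi/L/U, Stay/Hi/L/W, Stay/Hi/C/U, Stay/Hi/C/W. Columns: p, q, r.
{In/Lo/L/U, In/Lo/L/W, In/Lo/C/U, In/Lo/C/W} → row (3,0) (2,9) (4,0)
{In/Hi/L/U, In/Hi/C/U} → row (2,2) (2,2) (2,2)
{In/Hi/L/W, In/Hi/C/W} → row (9,7) (9,7) (9,7)
{Stay/Lo/L/U, Stay/Lo/L/W, Stay/Hi/L/U, Stay/Hi/L/W} → row (5,9) (5,9) (5,9)
{Stay/Lo/C/U, Stay/Lo/C/W, Stay/Hi/C/U, Stay/Hi/C/W} → row (4,6) (4,6) (4,6)
That's 5 distinct rows out of 16 strategies.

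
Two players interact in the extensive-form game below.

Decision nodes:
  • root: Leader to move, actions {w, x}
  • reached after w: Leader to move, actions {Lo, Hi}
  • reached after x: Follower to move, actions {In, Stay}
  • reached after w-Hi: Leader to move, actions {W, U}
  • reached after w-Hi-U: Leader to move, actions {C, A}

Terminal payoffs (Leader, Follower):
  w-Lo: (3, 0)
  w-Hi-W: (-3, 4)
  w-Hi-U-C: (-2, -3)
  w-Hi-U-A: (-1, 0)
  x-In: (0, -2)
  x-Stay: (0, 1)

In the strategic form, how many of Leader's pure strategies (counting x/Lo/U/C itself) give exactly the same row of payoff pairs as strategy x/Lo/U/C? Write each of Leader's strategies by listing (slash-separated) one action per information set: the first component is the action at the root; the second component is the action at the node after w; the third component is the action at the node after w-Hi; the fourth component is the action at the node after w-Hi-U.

8

Row for x/Lo/U/C (columns In, Stay): (0,-2) (0,1).
Under x/Lo/U/C, Leader's choice at the node after w and at the node after w-Hi and at the node after w-Hi-U can never be reached regardless of what Follower does, so varying those choices leaves every outcome unchanged.
Holding the reachable choices fixed and varying the unreachable ones freely already gives 2 × 2 × 2 = 8 equivalent strategies.
No other strategy reproduces this row, so those 8 are the full class: x/Lo/W/C, x/Lo/W/A, x/Lo/U/C, x/Lo/U/A, x/Hi/W/C, x/Hi/W/A, x/Hi/U/C, x/Hi/U/A.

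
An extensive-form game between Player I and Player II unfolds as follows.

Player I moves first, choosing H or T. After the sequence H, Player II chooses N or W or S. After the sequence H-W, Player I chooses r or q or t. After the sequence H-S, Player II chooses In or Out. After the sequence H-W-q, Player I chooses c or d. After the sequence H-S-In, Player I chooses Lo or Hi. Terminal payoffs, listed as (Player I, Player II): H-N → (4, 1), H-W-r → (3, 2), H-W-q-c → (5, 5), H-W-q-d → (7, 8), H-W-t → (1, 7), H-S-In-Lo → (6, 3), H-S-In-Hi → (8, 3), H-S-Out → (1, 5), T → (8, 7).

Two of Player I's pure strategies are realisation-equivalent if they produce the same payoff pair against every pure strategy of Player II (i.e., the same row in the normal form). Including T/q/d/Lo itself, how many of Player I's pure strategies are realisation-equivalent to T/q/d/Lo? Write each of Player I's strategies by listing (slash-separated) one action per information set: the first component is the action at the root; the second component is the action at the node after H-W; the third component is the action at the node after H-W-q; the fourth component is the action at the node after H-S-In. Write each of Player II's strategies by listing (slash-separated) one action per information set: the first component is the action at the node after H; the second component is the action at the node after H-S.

Row for T/q/d/Lo (columns N/In, N/Out, W/In, W/Out, S/In, S/Out): (8,7) (8,7) (8,7) (8,7) (8,7) (8,7).
Under T/q/d/Lo, Player I's choice at the node after H-W and at the node after H-W-q and at the node after H-S-In can never be reached regardless of what Player II does, so varying those choices leaves every outcome unchanged.
Holding the reachable choices fixed and varying the unreachable ones freely already gives 3 × 2 × 2 = 12 equivalent strategies.
No other strategy reproduces this row, so those 12 are the full class: T/r/c/Lo, T/r/c/Hi, T/r/d/Lo, T/r/d/Hi, T/q/c/Lo, T/q/c/Hi, T/q/d/Lo, T/q/d/Hi, T/t/c/Lo, T/t/c/Hi, T/t/d/Lo, T/t/d/Hi.

12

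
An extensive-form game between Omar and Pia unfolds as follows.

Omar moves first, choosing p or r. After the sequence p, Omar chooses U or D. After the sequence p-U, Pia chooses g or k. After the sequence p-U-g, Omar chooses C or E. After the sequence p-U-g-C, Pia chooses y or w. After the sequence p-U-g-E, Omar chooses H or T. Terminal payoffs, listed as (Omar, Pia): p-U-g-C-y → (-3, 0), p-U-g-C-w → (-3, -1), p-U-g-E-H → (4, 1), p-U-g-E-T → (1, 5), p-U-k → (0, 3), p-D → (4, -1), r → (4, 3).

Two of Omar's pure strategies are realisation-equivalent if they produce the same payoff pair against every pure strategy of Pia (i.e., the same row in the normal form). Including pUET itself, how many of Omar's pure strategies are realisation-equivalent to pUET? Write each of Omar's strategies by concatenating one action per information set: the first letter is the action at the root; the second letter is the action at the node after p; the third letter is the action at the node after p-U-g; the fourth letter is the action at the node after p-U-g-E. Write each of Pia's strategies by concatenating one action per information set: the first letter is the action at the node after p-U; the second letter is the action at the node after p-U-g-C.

Row for pUET (columns gy, gw, ky, kw): (1,5) (1,5) (0,3) (0,3).
Every one of Omar's information sets is on the play path for some reply by Pia when Omar follows pUET.
Changing the action at any of them therefore changes at least one column, so only pUET itself gives this row.

1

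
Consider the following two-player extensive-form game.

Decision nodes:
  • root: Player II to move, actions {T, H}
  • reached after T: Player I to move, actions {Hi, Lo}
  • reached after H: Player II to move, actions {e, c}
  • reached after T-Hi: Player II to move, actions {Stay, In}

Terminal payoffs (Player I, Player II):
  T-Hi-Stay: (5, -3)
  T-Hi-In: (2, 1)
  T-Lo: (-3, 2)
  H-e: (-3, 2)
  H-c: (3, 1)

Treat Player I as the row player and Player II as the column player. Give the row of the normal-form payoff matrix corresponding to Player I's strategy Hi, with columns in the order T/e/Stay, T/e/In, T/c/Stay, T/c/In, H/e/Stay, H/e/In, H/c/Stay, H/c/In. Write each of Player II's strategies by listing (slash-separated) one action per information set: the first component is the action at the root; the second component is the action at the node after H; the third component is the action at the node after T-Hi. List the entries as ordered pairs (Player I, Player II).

(5,-3) (2,1) (5,-3) (2,1) (-3,2) (-3,2) (3,1) (3,1)

vs T/e/Stay: Player II plays T → Player I plays Hi at [T] → Player II plays Stay at [T-Hi] → (5, -3)
vs T/e/In: Player II plays T → Player I plays Hi at [T] → Player II plays In at [T-Hi] → (2, 1)
vs T/c/Stay: Player II plays T → Player I plays Hi at [T] → Player II plays Stay at [T-Hi] → (5, -3)
vs T/c/In: Player II plays T → Player I plays Hi at [T] → Player II plays In at [T-Hi] → (2, 1)
vs H/e/Stay: Player II plays H → Player II plays e at [H] → (-3, 2)
vs H/e/In: Player II plays H → Player II plays e at [H] → (-3, 2)
vs H/c/Stay: Player II plays H → Player II plays c at [H] → (3, 1)
vs H/c/In: Player II plays H → Player II plays c at [H] → (3, 1)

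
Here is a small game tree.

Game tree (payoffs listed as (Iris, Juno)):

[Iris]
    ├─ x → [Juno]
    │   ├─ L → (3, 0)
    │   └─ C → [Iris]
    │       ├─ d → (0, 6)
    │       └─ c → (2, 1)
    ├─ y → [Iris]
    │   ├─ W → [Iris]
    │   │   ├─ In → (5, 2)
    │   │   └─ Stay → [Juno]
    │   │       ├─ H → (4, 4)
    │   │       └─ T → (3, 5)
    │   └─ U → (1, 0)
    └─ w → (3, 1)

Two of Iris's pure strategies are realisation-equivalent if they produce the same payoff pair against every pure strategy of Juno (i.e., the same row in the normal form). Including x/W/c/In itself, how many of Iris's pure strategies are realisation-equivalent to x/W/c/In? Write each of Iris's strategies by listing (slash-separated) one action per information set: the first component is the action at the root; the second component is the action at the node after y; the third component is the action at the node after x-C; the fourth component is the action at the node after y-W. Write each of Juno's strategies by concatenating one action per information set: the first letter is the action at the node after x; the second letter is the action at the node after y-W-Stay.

4

Row for x/W/c/In (columns LH, LT, CH, CT): (3,0) (3,0) (2,1) (2,1).
Under x/W/c/In, Iris's choice at the node after y and at the node after y-W can never be reached regardless of what Juno does, so varying those choices leaves every outcome unchanged.
Holding the reachable choices fixed and varying the unreachable ones freely already gives 2 × 2 = 4 equivalent strategies.
No other strategy reproduces this row, so those 4 are the full class: x/W/c/In, x/W/c/Stay, x/U/c/In, x/U/c/Stay.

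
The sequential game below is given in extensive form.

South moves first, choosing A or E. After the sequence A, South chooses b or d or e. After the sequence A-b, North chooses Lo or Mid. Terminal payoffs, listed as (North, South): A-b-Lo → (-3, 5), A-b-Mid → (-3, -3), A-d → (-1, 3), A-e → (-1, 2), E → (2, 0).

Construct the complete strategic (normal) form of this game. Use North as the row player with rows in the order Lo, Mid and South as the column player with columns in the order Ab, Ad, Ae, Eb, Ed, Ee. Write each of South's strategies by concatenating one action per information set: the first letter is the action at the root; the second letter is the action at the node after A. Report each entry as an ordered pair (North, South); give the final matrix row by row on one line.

Row Lo: Ab→(-3,5), Ad→(-1,3), Ae→(-1,2), Eb→(2,0), Ed→(2,0), Ee→(2,0)
Row Mid: Ab→(-3,-3), Ad→(-1,3), Ae→(-1,2), Eb→(2,0), Ed→(2,0), Ee→(2,0)

Lo: (-3,5) (-1,3) (-1,2) (2,0) (2,0) (2,0) | Mid: (-3,-3) (-1,3) (-1,2) (2,0) (2,0) (2,0)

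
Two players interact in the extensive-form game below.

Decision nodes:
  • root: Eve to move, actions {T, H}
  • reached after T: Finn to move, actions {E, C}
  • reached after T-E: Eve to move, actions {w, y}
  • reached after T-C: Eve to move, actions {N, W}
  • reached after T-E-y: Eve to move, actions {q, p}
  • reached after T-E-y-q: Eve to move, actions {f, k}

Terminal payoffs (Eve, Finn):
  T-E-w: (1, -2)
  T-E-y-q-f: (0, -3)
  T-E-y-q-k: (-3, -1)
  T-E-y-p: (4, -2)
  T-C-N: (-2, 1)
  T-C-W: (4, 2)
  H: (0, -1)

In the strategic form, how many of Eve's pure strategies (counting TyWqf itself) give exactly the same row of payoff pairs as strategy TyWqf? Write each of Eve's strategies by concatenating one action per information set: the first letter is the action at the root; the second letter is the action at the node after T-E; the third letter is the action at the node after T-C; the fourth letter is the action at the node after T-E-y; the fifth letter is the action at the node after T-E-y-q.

Row for TyWqf (columns E, C): (0,-3) (4,2).
Every one of Eve's information sets is on the play path for some reply by Finn when Eve follows TyWqf.
Changing the action at any of them therefore changes at least one column, so only TyWqf itself gives this row.

1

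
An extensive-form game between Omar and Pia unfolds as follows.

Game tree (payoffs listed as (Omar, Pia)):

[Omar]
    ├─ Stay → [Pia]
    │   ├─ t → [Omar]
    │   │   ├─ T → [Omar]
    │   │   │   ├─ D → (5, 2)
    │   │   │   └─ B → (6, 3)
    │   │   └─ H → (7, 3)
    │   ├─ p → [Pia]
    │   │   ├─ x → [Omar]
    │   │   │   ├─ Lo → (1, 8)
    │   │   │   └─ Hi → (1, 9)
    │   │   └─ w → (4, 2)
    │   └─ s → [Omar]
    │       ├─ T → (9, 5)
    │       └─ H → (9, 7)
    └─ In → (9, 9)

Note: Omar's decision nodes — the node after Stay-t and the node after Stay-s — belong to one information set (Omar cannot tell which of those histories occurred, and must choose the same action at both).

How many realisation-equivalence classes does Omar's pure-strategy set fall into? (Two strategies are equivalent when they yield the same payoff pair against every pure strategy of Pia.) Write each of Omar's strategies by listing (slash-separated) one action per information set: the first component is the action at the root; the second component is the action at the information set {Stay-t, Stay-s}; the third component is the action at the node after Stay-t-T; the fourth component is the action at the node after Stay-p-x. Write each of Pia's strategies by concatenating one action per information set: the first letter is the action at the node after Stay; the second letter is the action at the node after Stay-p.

Omar has 16 pure strategies: Stay/T/D/Lo, Stay/T/D/Hi, Stay/T/B/Lo, Stay/T/B/Hi, Stay/H/D/Lo, Stay/H/D/Hi, Stay/H/B/Lo, Stay/H/B/Hi, In/T/D/Lo, In/T/D/Hi, In/T/B/Lo, In/T/B/Hi, In/H/D/Lo, In/H/D/Hi, In/H/B/Lo, In/H/B/Hi. Columns: tx, tw, px, pw, sx, sw.
{Stay/T/D/Lo} → row (5,2) (5,2) (1,8) (4,2) (9,5) (9,5)
{Stay/T/D/Hi} → row (5,2) (5,2) (1,9) (4,2) (9,5) (9,5)
{Stay/T/B/Lo} → row (6,3) (6,3) (1,8) (4,2) (9,5) (9,5)
{Stay/T/B/Hi} → row (6,3) (6,3) (1,9) (4,2) (9,5) (9,5)
{Stay/H/D/Lo, Stay/H/B/Lo} → row (7,3) (7,3) (1,8) (4,2) (9,7) (9,7)
{Stay/H/D/Hi, Stay/H/B/Hi} → row (7,3) (7,3) (1,9) (4,2) (9,7) (9,7)
{In/T/D/Lo, In/T/D/Hi, In/T/B/Lo, In/T/B/Hi, In/H/D/Lo, In/H/D/Hi, In/H/B/Lo, In/H/B/Hi} → row (9,9) (9,9) (9,9) (9,9) (9,9) (9,9)
That's 7 distinct rows out of 16 strategies.

7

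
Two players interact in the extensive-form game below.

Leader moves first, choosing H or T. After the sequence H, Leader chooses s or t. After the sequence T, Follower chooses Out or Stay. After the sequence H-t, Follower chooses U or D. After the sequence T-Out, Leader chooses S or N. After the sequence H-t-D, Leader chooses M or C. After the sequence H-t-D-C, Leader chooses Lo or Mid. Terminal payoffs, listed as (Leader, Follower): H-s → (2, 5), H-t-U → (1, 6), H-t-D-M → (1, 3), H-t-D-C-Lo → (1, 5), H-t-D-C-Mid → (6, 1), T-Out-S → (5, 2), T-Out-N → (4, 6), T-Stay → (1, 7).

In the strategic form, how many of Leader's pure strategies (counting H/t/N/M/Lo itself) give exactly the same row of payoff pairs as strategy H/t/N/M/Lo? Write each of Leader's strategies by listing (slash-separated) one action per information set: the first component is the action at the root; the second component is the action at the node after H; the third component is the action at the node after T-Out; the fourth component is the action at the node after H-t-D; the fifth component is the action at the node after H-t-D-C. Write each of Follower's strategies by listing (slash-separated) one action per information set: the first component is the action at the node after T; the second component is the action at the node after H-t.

4

Row for H/t/N/M/Lo (columns Out/U, Out/D, Stay/U, Stay/D): (1,6) (1,3) (1,6) (1,3).
Under H/t/N/M/Lo, Leader's choice at the node after T-Out and at the node after H-t-D-C can never be reached regardless of what Follower does, so varying those choices leaves every outcome unchanged.
Holding the reachable choices fixed and varying the unreachable ones freely already gives 2 × 2 = 4 equivalent strategies.
No other strategy reproduces this row, so those 4 are the full class: H/t/S/M/Lo, H/t/S/M/Mid, H/t/N/M/Lo, H/t/N/M/Mid.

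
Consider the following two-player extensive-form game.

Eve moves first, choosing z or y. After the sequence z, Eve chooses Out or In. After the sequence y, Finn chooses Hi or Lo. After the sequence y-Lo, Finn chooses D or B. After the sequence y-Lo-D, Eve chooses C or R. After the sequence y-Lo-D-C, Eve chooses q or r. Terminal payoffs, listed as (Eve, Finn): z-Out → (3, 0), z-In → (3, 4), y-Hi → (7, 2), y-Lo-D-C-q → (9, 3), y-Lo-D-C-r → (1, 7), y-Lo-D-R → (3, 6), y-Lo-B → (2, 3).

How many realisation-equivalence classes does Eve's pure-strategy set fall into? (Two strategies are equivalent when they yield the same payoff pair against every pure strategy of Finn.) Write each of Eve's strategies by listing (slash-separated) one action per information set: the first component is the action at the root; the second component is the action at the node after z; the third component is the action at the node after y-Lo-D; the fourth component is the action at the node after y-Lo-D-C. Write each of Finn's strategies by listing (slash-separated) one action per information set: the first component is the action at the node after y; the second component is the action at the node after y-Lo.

Eve has 16 pure strategies: z/Out/C/q, z/Out/C/r, z/Out/R/q, z/Out/R/r, z/In/C/q, z/In/C/r, z/In/R/q, z/In/R/r, y/Out/C/q, y/Out/C/r, y/Out/R/q, y/Out/R/r, y/In/C/q, y/In/C/r, y/In/R/q, y/In/R/r. Columns: Hi/D, Hi/B, Lo/D, Lo/B.
{z/Out/C/q, z/Out/C/r, z/Out/R/q, z/Out/R/r} → row (3,0) (3,0) (3,0) (3,0)
{z/In/C/q, z/In/C/r, z/In/R/q, z/In/R/r} → row (3,4) (3,4) (3,4) (3,4)
{y/Out/C/q, y/In/C/q} → row (7,2) (7,2) (9,3) (2,3)
{y/Out/C/r, y/In/C/r} → row (7,2) (7,2) (1,7) (2,3)
{y/Out/R/q, y/Out/R/r, y/In/R/q, y/In/R/r} → row (7,2) (7,2) (3,6) (2,3)
That's 5 distinct rows out of 16 strategies.

5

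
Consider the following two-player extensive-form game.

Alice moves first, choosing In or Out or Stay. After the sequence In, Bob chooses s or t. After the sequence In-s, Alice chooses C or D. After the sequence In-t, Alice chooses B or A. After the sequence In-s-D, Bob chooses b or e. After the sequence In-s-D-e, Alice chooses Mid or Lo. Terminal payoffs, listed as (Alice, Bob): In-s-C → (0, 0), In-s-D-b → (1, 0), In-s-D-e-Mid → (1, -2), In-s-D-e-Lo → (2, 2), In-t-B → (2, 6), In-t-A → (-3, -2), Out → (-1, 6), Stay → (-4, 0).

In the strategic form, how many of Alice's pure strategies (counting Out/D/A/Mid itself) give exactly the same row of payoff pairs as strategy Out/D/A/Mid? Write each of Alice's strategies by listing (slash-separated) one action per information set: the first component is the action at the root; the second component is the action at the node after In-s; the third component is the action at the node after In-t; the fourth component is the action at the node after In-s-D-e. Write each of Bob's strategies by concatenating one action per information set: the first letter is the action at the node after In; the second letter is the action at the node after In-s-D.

Row for Out/D/A/Mid (columns sb, se, tb, te): (-1,6) (-1,6) (-1,6) (-1,6).
Under Out/D/A/Mid, Alice's choice at the node after In-s and at the node after In-t and at the node after In-s-D-e can never be reached regardless of what Bob does, so varying those choices leaves every outcome unchanged.
Holding the reachable choices fixed and varying the unreachable ones freely already gives 2 × 2 × 2 = 8 equivalent strategies.
No other strategy reproduces this row, so those 8 are the full class: Out/C/B/Mid, Out/C/B/Lo, Out/C/A/Mid, Out/C/A/Lo, Out/D/B/Mid, Out/D/B/Lo, Out/D/A/Mid, Out/D/A/Lo.

8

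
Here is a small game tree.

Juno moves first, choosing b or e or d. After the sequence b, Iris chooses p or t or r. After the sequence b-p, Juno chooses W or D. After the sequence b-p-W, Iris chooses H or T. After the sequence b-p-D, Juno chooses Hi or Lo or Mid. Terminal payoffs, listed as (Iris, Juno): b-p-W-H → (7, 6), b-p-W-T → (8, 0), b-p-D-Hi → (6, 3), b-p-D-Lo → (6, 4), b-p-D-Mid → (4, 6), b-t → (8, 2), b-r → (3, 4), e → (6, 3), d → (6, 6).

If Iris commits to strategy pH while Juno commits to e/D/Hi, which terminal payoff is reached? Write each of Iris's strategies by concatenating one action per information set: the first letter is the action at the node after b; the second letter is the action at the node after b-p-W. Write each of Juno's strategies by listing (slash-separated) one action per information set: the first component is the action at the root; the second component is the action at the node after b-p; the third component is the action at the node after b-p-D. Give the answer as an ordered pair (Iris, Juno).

Trace the play path from the root:
  Juno plays e
→ terminal payoff (6, 3).
(Iris's choice at the node after b is never reached on this path, so it doesn't affect the outcome.)

(6, 3)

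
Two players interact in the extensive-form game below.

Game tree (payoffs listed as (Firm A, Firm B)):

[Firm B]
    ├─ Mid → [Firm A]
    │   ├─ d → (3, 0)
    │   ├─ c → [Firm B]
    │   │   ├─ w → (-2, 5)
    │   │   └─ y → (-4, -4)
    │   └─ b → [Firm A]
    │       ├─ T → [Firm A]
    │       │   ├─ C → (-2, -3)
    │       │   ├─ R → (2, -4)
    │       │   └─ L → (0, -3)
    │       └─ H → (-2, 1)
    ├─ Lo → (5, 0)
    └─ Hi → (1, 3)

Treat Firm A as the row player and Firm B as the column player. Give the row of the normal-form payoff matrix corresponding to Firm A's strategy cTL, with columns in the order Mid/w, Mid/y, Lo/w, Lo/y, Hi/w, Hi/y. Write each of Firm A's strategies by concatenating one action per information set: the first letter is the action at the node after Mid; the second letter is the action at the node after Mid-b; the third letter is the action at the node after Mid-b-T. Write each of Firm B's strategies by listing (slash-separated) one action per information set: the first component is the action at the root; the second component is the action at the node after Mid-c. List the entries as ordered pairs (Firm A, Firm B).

(-2,5) (-4,-4) (5,0) (5,0) (1,3) (1,3)

vs Mid/w: Firm B plays Mid → Firm A plays c at [Mid] → Firm B plays w at [Mid-c] → (-2, 5)
vs Mid/y: Firm B plays Mid → Firm A plays c at [Mid] → Firm B plays y at [Mid-c] → (-4, -4)
vs Lo/w: Firm B plays Lo → (5, 0)
vs Lo/y: Firm B plays Lo → (5, 0)
vs Hi/w: Firm B plays Hi → (1, 3)
vs Hi/y: Firm B plays Hi → (1, 3)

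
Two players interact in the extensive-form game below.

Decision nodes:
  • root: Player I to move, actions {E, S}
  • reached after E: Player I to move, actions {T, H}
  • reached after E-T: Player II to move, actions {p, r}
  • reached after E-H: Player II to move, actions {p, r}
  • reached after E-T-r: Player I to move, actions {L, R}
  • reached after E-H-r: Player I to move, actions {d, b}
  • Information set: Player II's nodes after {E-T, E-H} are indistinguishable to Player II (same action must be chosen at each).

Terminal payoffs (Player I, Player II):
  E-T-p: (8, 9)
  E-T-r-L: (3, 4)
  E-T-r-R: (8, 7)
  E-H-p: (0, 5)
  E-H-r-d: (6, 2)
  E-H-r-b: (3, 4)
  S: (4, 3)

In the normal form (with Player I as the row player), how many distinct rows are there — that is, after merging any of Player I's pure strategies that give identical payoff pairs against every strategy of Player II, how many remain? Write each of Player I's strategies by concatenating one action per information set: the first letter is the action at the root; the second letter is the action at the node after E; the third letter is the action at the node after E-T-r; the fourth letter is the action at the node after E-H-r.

5

Player I has 16 pure strategies: ETLd, ETLb, ETRd, ETRb, EHLd, EHLb, EHRd, EHRb, STLd, STLb, STRd, STRb, SHLd, SHLb, SHRd, SHRb. Columns: p, r.
{ETLd, ETLb} → row (8,9) (3,4)
{ETRd, ETRb} → row (8,9) (8,7)
{EHLd, EHRd} → row (0,5) (6,2)
{EHLb, EHRb} → row (0,5) (3,4)
{STLd, STLb, STRd, STRb, SHLd, SHLb, SHRd, SHRb} → row (4,3) (4,3)
That's 5 distinct rows out of 16 strategies.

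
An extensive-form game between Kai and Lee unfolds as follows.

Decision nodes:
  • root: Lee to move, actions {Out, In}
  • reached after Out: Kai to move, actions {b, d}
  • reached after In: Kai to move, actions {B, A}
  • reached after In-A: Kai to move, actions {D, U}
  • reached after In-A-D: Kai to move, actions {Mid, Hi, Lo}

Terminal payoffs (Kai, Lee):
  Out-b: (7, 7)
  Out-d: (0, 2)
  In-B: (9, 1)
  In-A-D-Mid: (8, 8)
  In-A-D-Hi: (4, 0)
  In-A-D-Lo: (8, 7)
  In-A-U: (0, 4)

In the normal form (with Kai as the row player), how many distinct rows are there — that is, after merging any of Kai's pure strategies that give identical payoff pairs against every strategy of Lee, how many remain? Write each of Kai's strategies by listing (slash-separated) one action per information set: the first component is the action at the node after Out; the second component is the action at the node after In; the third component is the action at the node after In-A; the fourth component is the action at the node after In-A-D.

10

Kai has 24 pure strategies: b/B/D/Mid, b/B/D/Hi, b/B/D/Lo, b/B/U/Mid, b/B/U/Hi, b/B/U/Lo, b/A/D/Mid, b/A/D/Hi, b/A/D/Lo, b/A/U/Mid, b/A/U/Hi, b/A/U/Lo, d/B/D/Mid, d/B/D/Hi, d/B/D/Lo, d/B/U/Mid, d/B/U/Hi, d/B/U/Lo, d/A/D/Mid, d/A/D/Hi, d/A/D/Lo, d/A/U/Mid, d/A/U/Hi, d/A/U/Lo. Columns: Out, In.
{b/B/D/Mid, b/B/D/Hi, b/B/D/Lo, b/B/U/Mid, b/B/U/Hi, b/B/U/Lo} → row (7,7) (9,1)
{b/A/D/Mid} → row (7,7) (8,8)
{b/A/D/Hi} → row (7,7) (4,0)
{b/A/D/Lo} → row (7,7) (8,7)
{b/A/U/Mid, b/A/U/Hi, b/A/U/Lo} → row (7,7) (0,4)
{d/B/D/Mid, d/B/D/Hi, d/B/D/Lo, d/B/U/Mid, d/B/U/Hi, d/B/U/Lo} → row (0,2) (9,1)
{d/A/D/Mid} → row (0,2) (8,8)
{d/A/D/Hi} → row (0,2) (4,0)
{d/A/D/Lo} → row (0,2) (8,7)
{d/A/U/Mid, d/A/U/Hi, d/A/U/Lo} → row (0,2) (0,4)
That's 10 distinct rows out of 24 strategies.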